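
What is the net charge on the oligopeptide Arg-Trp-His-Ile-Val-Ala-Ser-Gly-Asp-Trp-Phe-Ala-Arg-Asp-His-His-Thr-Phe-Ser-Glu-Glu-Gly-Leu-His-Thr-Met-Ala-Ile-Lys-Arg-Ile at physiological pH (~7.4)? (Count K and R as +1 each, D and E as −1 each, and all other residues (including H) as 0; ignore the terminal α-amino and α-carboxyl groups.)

Positive (K, R): Arg1, Arg13, Lys29, Arg30 → +4.
Negative (D, E): Asp9, Asp14, Glu20, Glu21 → −4.
Net charge = (+4) + (−4) = 0.

0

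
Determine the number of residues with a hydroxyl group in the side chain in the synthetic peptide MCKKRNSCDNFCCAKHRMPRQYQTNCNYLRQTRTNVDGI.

Serine (S), threonine (T), and tyrosine (Y) each carry a hydroxyl group on the side chain.
Matching residues: S7, Y22, T24, Y28, T32, T34.

6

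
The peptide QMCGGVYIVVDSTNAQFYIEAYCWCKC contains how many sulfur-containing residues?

5

The sulfur-bearing residues are cysteine (–SH) and methionine (–S–CH₃).
Matching residues: M2, C3, C23, C25, C27.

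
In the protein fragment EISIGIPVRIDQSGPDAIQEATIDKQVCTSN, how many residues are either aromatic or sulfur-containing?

1

Aromatic: F, W, Y. Sulfur-containing: C, M.
Aromatic residues here: none (0).
Sulfur-containing residues here: C28 (1).
The two groups share no amino acid, so total = 0 + 1 = 1.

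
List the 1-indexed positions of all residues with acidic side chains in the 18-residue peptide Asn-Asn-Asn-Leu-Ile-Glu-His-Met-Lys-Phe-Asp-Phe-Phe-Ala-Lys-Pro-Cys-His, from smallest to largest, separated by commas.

Aspartate (D) and glutamate (E) have carboxylic-acid side chains and are the acidic amino acids.
Matching residues: Glu6, Asp11.

6, 11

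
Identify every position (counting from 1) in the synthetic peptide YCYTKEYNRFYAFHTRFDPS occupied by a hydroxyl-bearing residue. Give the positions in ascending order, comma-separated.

1, 3, 4, 7, 11, 15, 20

The –OH-bearing residues are Ser, Thr (aliphatic alcohols), and Tyr (phenol).
Matching residues: Y1, Y3, T4, Y7, Y11, T15, S20.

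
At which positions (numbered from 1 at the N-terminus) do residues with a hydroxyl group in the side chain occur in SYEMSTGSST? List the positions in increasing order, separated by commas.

1, 2, 5, 6, 8, 9, 10

S, T, and Y are the three residues with a side-chain hydroxyl.
Matching residues: S1, Y2, S5, T6, S8, S9, T10.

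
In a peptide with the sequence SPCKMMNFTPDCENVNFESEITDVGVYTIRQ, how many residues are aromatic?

3

The aromatic amino acids are Phe (F, benzyl), Trp (W, indole), and Tyr (Y, phenol).
Matching residues: F8, F17, Y27.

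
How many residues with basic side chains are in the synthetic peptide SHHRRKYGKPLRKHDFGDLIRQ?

Lysine (K), arginine (R), and histidine (H) have basic, nitrogen-containing side chains.
Matching residues: H2, H3, R4, R5, K6, K9, R12, K13, H14, R21.

10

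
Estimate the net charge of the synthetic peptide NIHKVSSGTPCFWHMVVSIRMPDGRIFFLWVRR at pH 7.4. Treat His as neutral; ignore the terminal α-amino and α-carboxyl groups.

The side chains ionized at physiological pH are Lys/Arg (+1) and Asp/Glu (−1); with His treated as neutral, nothing else contributes.
Positive (K, R): K4, R20, R25, R32, R33 → +5.
Negative (D, E): D23 → −1.
Net charge = (+5) + (−1) = +4.

+4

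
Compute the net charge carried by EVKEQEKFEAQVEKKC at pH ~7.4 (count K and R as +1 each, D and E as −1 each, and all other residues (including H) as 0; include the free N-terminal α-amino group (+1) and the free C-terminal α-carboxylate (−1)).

-1

Positive (K, R): K3, K7, K14, K15 → +4.
Negative (D, E): E1, E4, E6, E9, E13 → −5.
The N-terminus (+1) and C-terminus (−1) cancel.
Net charge = (+4) + (−5) = −1.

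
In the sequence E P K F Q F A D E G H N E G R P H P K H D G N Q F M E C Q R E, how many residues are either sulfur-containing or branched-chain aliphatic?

2

Sulfur-containing: C, M. Branched-chain aliphatic: I, L, V.
Sulfur-containing residues here: M26, C28 (2).
Branched-chain aliphatic residues here: none (0).
The two groups share no amino acid, so total = 2 + 0 = 2.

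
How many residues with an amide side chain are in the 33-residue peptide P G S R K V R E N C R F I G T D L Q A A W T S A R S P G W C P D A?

Asparagine (N) and glutamine (Q) have uncharged amide side chains.
Matching residues: N9, Q18.

2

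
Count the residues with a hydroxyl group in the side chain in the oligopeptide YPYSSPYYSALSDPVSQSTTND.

Serine (S), threonine (T), and tyrosine (Y) each carry a hydroxyl group on the side chain.
Matching residues: Y1, Y3, S4, S5, Y7, Y8, S9, S12, S16, S18, T19, T20.

12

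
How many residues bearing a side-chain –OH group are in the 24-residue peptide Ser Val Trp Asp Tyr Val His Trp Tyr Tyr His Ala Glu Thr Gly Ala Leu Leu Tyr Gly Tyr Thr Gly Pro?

S, T, and Y are the three residues with a side-chain hydroxyl.
Matching residues: Ser1, Tyr5, Tyr9, Tyr10, Thr14, Tyr19, Tyr21, Thr22.

8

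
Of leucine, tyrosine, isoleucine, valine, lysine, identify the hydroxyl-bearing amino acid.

S, T, and Y are the three residues with a side-chain hydroxyl.
Of the listed options, only tyrosine belongs to this group.

tyrosine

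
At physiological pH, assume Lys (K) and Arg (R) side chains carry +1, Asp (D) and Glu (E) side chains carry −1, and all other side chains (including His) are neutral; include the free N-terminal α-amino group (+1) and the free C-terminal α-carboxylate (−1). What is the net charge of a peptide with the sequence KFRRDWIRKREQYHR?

+5

Positive (K, R): K1, R3, R4, R8, K9, R10, R15 → +7.
Negative (D, E): D5, E11 → −2.
The N-terminus (+1) and C-terminus (−1) cancel.
Net charge = (+7) + (−2) = +5.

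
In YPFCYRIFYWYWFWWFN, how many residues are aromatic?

F, W, and Y each carry an aromatic ring on the side chain.
Matching residues: Y1, F3, Y5, F8, Y9, W10, Y11, W12, F13, W14, W15, F16.

12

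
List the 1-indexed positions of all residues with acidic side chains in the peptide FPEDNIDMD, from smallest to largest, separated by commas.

Aspartate (D) and glutamate (E) have carboxylic-acid side chains and are the acidic amino acids.
Matching residues: E3, D4, D7, D9.

3, 4, 7, 9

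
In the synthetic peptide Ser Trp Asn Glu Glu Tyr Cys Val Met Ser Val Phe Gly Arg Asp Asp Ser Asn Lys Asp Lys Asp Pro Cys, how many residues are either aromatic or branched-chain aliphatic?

Aromatic: F, W, Y. Branched-chain aliphatic: I, L, V.
Aromatic residues here: Trp2, Tyr6, Phe12 (3).
Branched-chain aliphatic residues here: Val8, Val11 (2).
The two groups share no amino acid, so total = 3 + 2 = 5.

5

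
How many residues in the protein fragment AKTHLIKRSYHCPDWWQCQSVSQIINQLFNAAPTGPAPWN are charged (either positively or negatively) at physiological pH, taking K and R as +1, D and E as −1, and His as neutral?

Charged side chains at pH ~7.4: K, R (positive); D, E (negative).
Matching residues: K2, K7, R8, D14.

4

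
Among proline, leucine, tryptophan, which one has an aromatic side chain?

F, W, and Y each carry an aromatic ring on the side chain.
Of the listed options, only tryptophan belongs to this group.

tryptophan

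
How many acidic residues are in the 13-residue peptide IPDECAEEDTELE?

7

The acidic residues are Asp (D) and Glu (E), whose side chains end in a carboxylate group.
Matching residues: D3, E4, E7, E8, D9, E11, E13.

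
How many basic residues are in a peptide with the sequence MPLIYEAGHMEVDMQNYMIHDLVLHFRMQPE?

K, R, and H are the three residues with basic side chains (ε-amine, guanidinium, and imidazole respectively).
Matching residues: H9, H20, H25, R27.

4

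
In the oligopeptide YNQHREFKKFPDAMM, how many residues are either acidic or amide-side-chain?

Acidic: D, E. Amide-side-chain: N, Q.
Acidic residues here: E6, D12 (2).
Amide-side-chain residues here: N2, Q3 (2).
The two groups share no amino acid, so total = 2 + 2 = 4.

4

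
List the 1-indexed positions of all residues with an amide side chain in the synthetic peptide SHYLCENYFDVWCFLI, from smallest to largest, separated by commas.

7

Only N (asparagine) and Q (glutamine) carry a side-chain carboxamide.
Matching residues: N7.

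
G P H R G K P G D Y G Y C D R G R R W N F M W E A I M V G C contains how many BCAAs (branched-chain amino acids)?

V, L, and I make up the branched-chain aliphatic group.
Matching residues: I26, V28.

2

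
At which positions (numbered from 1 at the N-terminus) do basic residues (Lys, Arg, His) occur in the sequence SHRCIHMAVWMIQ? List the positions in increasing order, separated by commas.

Matching residues: H2, R3, H6.

2, 3, 6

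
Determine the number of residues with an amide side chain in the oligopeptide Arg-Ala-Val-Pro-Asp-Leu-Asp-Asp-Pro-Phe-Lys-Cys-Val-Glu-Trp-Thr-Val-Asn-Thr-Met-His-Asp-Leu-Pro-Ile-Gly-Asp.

1

The amide-side-chain residues are Asn (N) and Gln (Q).
Matching residues: Asn18.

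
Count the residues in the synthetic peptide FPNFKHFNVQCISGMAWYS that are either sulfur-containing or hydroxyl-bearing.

5

Sulfur-containing: C, M. Hydroxyl-bearing: S, T, Y.
Sulfur-containing residues here: C11, M15 (2).
Hydroxyl-bearing residues here: S13, Y18, S19 (3).
The two groups share no amino acid, so total = 2 + 3 = 5.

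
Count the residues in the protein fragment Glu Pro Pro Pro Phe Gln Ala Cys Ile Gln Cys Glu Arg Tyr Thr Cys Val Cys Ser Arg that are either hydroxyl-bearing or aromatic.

Hydroxyl-bearing: S, T, Y. Aromatic: F, W, Y.
Hydroxyl-bearing residues here: Tyr14, Thr15, Ser19 (3).
Aromatic residues here: Phe5, Tyr14 (2).
Y is in both groups, so the 1 Y residue must not be double-counted.
Total = 3 + 2 − 1 = 4.

4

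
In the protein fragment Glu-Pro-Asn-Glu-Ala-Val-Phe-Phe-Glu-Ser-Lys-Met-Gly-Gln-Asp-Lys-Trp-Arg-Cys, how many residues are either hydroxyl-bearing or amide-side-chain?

3

Hydroxyl-bearing: S, T, Y. Amide-side-chain: N, Q.
Hydroxyl-bearing residues here: Ser10 (1).
Amide-side-chain residues here: Asn3, Gln14 (2).
The two groups share no amino acid, so total = 1 + 2 = 3.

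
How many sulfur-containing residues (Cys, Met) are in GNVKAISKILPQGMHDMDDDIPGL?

Matching residues: M14, M17.

2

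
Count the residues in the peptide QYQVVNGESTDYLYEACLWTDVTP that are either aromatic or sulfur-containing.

Aromatic: F, W, Y. Sulfur-containing: C, M.
Aromatic residues here: Y2, Y12, Y14, W19 (4).
Sulfur-containing residues here: C17 (1).
The two groups share no amino acid, so total = 4 + 1 = 5.

5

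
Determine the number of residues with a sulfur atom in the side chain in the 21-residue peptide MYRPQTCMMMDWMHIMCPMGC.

Cysteine (C, thiol) and methionine (M, thioether) are the two sulfur-containing amino acids.
Matching residues: M1, C7, M8, M9, M10, M13, M16, C17, M19, C21.

10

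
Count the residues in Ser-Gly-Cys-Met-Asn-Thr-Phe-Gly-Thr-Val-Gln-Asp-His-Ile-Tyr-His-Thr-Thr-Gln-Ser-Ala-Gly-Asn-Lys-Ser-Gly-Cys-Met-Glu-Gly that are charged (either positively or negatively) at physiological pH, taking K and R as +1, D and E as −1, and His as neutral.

Charged side chains at pH ~7.4: K, R (positive); D, E (negative).
Matching residues: Asp12, Lys24, Glu29.

3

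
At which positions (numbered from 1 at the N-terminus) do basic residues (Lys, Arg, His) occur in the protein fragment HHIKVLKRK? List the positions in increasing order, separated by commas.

1, 2, 4, 7, 8, 9

Matching residues: H1, H2, K4, K7, R8, K9.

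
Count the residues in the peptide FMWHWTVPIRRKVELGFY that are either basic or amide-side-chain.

Basic: H, K, R. Amide-side-chain: N, Q.
Basic residues here: H4, R10, R11, K12 (4).
Amide-side-chain residues here: none (0).
The two groups share no amino acid, so total = 4 + 0 = 4.

4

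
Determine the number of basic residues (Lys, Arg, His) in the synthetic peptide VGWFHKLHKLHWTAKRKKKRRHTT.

Matching residues: H5, K6, H8, K9, H11, K15, R16, K17, K18, K19, R20, R21, H22.

13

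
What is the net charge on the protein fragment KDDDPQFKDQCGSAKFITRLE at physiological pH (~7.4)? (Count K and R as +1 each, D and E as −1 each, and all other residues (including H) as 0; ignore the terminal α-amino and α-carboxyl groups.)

Positive (K, R): K1, K8, K15, R19 → +4.
Negative (D, E): D2, D3, D4, D9, E21 → −5.
Net charge = (+4) + (−5) = −1.

-1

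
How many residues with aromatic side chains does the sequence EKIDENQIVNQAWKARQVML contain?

Phenylalanine (F), tryptophan (W), and tyrosine (Y) have aromatic ring side chains.
Matching residues: W13.

1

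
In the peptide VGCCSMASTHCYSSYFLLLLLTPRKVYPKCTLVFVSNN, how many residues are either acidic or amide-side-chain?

Acidic: D, E. Amide-side-chain: N, Q.
Acidic residues here: none (0).
Amide-side-chain residues here: N37, N38 (2).
The two groups share no amino acid, so total = 0 + 2 = 2.

2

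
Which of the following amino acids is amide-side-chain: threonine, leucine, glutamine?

Only N (asparagine) and Q (glutamine) carry a side-chain carboxamide.
Of the listed options, only glutamine belongs to this group.

glutamine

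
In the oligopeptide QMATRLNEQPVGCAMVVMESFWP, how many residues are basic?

1

K, R, and H are the three residues with basic side chains (ε-amine, guanidinium, and imidazole respectively).
Matching residues: R5.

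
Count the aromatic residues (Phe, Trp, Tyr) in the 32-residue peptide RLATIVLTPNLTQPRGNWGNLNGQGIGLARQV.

Matching residues: W18.

1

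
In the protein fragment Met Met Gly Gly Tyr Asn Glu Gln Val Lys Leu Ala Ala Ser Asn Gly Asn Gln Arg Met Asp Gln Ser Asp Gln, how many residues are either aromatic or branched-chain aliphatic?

3

Aromatic: F, W, Y. Branched-chain aliphatic: I, L, V.
Aromatic residues here: Tyr5 (1).
Branched-chain aliphatic residues here: Val9, Leu11 (2).
The two groups share no amino acid, so total = 1 + 2 = 3.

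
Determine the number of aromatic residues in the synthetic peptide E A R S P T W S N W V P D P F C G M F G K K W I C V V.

5

The aromatic amino acids are Phe (F, benzyl), Trp (W, indole), and Tyr (Y, phenol).
Matching residues: W7, W10, F15, F19, W23.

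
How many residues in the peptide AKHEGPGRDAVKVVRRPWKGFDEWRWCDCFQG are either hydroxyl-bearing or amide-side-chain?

1

Hydroxyl-bearing: S, T, Y. Amide-side-chain: N, Q.
Hydroxyl-bearing residues here: none (0).
Amide-side-chain residues here: Q31 (1).
The two groups share no amino acid, so total = 0 + 1 = 1.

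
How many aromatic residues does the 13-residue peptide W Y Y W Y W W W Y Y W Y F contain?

13

Phenylalanine (F), tryptophan (W), and tyrosine (Y) have aromatic ring side chains.
Matching residues: W1, Y2, Y3, W4, Y5, W6, W7, W8, Y9, Y10, W11, Y12, F13.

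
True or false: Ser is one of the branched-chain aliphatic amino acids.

Valine (V), leucine (L), and isoleucine (I) are the branched-chain amino acids.
Serine is not in this group.

False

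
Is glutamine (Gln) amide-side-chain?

Only N (asparagine) and Q (glutamine) carry a side-chain carboxamide.
Glutamine is in this group.

Yes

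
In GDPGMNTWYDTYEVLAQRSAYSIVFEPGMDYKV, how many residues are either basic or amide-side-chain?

4

Basic: H, K, R. Amide-side-chain: N, Q.
Basic residues here: R18, K32 (2).
Amide-side-chain residues here: N6, Q17 (2).
The two groups share no amino acid, so total = 2 + 2 = 4.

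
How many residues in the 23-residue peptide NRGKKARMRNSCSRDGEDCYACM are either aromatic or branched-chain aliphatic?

Aromatic: F, W, Y. Branched-chain aliphatic: I, L, V.
Aromatic residues here: Y20 (1).
Branched-chain aliphatic residues here: none (0).
The two groups share no amino acid, so total = 1 + 0 = 1.

1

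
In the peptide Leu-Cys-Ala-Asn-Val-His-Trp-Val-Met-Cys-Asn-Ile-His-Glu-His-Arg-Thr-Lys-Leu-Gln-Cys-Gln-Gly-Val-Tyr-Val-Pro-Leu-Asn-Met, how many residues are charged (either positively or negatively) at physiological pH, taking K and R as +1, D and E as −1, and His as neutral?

Charged side chains at pH ~7.4: K, R (positive); D, E (negative).
Matching residues: Glu14, Arg16, Lys18.

3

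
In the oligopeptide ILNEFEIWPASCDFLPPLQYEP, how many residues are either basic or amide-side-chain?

Basic: H, K, R. Amide-side-chain: N, Q.
Basic residues here: none (0).
Amide-side-chain residues here: N3, Q19 (2).
The two groups share no amino acid, so total = 0 + 2 = 2.

2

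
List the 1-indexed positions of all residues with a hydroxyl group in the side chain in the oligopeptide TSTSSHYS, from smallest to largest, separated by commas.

The –OH-bearing residues are Ser, Thr (aliphatic alcohols), and Tyr (phenol).
Matching residues: T1, S2, T3, S4, S5, Y7, S8.

1, 2, 3, 4, 5, 7, 8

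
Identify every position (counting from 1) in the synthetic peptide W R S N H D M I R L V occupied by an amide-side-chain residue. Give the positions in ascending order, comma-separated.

4

Asparagine (N) and glutamine (Q) have uncharged amide side chains.
Matching residues: N4.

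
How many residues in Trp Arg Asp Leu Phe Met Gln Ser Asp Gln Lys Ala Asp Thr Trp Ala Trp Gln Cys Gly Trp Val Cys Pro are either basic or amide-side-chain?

Basic: H, K, R. Amide-side-chain: N, Q.
Basic residues here: Arg2, Lys11 (2).
Amide-side-chain residues here: Gln7, Gln10, Gln18 (3).
The two groups share no amino acid, so total = 2 + 3 = 5.

5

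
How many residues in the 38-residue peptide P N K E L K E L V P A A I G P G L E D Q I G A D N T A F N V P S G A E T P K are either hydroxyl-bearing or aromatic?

Hydroxyl-bearing: S, T, Y. Aromatic: F, W, Y.
Hydroxyl-bearing residues here: T26, S32, T36 (3).
Aromatic residues here: F28 (1).
(Y belongs to both groups, but none appear in this sequence.) Total = 3 + 1 = 4.

4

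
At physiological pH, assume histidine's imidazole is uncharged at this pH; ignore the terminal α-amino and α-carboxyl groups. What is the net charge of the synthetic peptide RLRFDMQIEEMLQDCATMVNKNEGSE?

The side chains ionized at physiological pH are Lys/Arg (+1) and Asp/Glu (−1); with His treated as neutral, nothing else contributes.
Positive (K, R): R1, R3, K21 → +3.
Negative (D, E): D5, E9, E10, D14, E23, E26 → −6.
Net charge = (+3) + (−6) = −3.

-3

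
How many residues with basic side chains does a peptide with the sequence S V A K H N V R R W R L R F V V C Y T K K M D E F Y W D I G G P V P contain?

8

K, R, and H are the three residues with basic side chains (ε-amine, guanidinium, and imidazole respectively).
Matching residues: K4, H5, R8, R9, R11, R13, K20, K21.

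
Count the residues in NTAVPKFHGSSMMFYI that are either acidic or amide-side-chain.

Acidic: D, E. Amide-side-chain: N, Q.
Acidic residues here: none (0).
Amide-side-chain residues here: N1 (1).
The two groups share no amino acid, so total = 0 + 1 = 1.

1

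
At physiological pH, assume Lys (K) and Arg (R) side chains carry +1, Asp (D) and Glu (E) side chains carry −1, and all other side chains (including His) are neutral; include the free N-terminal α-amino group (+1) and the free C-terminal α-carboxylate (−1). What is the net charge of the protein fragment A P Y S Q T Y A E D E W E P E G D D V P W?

-7

Positive (K, R): none → +0.
Negative (D, E): E9, D10, E11, E13, E15, D17, D18 → −7.
The N-terminus (+1) and C-terminus (−1) cancel.
Net charge = (+0) + (−7) = −7.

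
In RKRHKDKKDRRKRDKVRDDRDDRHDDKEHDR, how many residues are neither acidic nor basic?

1

Acidic: D, E. Basic: K, R, H. All other residues are neither.
Matching residues: V16.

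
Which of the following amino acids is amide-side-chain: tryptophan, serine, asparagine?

The amide-side-chain residues are Asn (N) and Gln (Q).
Of the listed options, only asparagine belongs to this group.

asparagine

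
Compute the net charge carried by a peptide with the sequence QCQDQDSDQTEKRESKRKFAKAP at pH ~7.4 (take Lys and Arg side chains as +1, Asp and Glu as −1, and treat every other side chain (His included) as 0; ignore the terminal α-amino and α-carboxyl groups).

+1

Positive (K, R): K12, R13, K16, R17, K18, K21 → +6.
Negative (D, E): D4, D6, D8, E11, E14 → −5.
Net charge = (+6) + (−5) = +1.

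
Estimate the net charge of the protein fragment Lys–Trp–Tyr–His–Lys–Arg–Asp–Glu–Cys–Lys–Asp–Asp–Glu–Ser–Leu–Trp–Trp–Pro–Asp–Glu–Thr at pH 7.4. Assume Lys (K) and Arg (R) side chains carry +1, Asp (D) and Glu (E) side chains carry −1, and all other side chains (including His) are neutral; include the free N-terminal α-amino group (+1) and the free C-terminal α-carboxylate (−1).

Positive (K, R): Lys1, Lys5, Arg6, Lys10 → +4.
Negative (D, E): Asp7, Glu8, Asp11, Asp12, Glu13, Asp19, Glu20 → −7.
The N-terminus (+1) and C-terminus (−1) cancel.
Net charge = (+4) + (−7) = −3.

-3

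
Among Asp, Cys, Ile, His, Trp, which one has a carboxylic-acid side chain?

Asp

Aspartate (D) and glutamate (E) have carboxylic-acid side chains and are the acidic amino acids.
Of the listed options, only Asp belongs to this group.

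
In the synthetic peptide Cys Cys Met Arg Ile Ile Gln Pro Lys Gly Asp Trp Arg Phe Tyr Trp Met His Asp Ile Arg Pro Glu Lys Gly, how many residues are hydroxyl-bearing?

1

Serine (S), threonine (T), and tyrosine (Y) each carry a hydroxyl group on the side chain.
Matching residues: Tyr15.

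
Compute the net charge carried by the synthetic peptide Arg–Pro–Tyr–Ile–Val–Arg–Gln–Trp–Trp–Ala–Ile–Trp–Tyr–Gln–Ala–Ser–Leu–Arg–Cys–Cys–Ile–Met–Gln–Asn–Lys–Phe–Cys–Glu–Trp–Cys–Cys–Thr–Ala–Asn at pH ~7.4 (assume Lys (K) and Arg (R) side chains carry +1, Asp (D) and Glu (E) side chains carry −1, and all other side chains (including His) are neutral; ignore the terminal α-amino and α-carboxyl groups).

+3

Positive (K, R): Arg1, Arg6, Arg18, Lys25 → +4.
Negative (D, E): Glu28 → −1.
Net charge = (+4) + (−1) = +3.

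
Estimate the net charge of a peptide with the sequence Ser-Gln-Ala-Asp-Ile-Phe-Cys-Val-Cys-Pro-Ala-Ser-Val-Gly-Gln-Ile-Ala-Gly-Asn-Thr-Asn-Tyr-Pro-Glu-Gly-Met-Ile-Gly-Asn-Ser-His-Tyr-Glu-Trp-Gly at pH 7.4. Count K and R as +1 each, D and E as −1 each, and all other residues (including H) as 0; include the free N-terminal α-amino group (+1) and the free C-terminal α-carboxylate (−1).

Positive (K, R): none → +0.
Negative (D, E): Asp4, Glu24, Glu33 → −3.
The N-terminus (+1) and C-terminus (−1) cancel.
Net charge = (+0) + (−3) = −3.

-3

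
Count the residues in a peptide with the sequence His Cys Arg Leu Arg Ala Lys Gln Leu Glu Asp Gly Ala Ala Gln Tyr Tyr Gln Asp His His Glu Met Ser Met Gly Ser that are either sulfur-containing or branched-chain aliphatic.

5

Sulfur-containing: C, M. Branched-chain aliphatic: I, L, V.
Sulfur-containing residues here: Cys2, Met23, Met25 (3).
Branched-chain aliphatic residues here: Leu4, Leu9 (2).
The two groups share no amino acid, so total = 3 + 2 = 5.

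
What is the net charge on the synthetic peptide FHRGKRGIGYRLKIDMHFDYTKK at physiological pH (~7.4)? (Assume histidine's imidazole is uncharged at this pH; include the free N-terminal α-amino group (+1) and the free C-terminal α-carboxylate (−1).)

The side chains ionized at physiological pH are Lys/Arg (+1) and Asp/Glu (−1); with His treated as neutral, nothing else contributes.
Positive (K, R): R3, K5, R6, R11, K13, K22, K23 → +7.
Negative (D, E): D15, D19 → −2.
The N-terminus (+1) and C-terminus (−1) cancel.
Net charge = (+7) + (−2) = +5.

+5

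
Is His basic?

Yes

The basic amino acids are Lys (K), Arg (R), and His (H).
Histidine is in this group.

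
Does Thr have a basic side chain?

No

K, R, and H are the three residues with basic side chains (ε-amine, guanidinium, and imidazole respectively).
Threonine is not in this group.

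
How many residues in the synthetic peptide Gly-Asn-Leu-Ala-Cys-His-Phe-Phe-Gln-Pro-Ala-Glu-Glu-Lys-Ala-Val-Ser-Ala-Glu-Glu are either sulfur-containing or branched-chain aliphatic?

Sulfur-containing: C, M. Branched-chain aliphatic: I, L, V.
Sulfur-containing residues here: Cys5 (1).
Branched-chain aliphatic residues here: Leu3, Val16 (2).
The two groups share no amino acid, so total = 1 + 2 = 3.

3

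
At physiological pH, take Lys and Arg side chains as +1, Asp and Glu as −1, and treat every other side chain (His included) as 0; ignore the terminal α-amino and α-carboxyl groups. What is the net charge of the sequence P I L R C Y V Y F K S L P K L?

+3

Positive (K, R): R4, K10, K14 → +3.
Negative (D, E): none → −0.
Net charge = (+3) + (−0) = +3.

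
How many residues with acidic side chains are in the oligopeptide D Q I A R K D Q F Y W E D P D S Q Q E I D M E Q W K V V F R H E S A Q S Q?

9

The acidic residues are Asp (D) and Glu (E), whose side chains end in a carboxylate group.
Matching residues: D1, D7, E12, D13, D15, E19, D21, E23, E32.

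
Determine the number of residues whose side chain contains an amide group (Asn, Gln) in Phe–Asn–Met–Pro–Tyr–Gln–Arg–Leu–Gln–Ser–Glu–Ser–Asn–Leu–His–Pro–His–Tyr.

4

Matching residues: Asn2, Gln6, Gln9, Asn13.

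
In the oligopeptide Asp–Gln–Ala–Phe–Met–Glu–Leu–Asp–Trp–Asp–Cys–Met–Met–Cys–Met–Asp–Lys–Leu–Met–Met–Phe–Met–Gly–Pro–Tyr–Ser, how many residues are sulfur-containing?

9

The sulfur-bearing residues are cysteine (–SH) and methionine (–S–CH₃).
Matching residues: Met5, Cys11, Met12, Met13, Cys14, Met15, Met19, Met20, Met22.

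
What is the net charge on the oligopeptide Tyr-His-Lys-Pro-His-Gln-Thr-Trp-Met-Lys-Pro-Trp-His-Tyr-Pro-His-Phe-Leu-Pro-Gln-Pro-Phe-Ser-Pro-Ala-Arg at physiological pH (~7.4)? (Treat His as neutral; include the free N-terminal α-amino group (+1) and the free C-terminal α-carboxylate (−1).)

At pH ~7.4 the Lys and Arg side chains are protonated (+1), the Asp and Glu side chains are deprotonated (−1), and with His taken as neutral all other side chains carry no charge.
Positive (K, R): Lys3, Lys10, Arg26 → +3.
Negative (D, E): none → −0.
The N-terminus (+1) and C-terminus (−1) cancel.
Net charge = (+3) + (−0) = +3.

+3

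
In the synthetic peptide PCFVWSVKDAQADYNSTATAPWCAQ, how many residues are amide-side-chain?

3

Asparagine (N) and glutamine (Q) have uncharged amide side chains.
Matching residues: Q11, N15, Q25.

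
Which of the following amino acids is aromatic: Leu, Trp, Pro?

F, W, and Y each carry an aromatic ring on the side chain.
Of the listed options, only Trp belongs to this group.

Trp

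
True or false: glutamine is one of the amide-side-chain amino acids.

Asparagine (N) and glutamine (Q) have uncharged amide side chains.
Glutamine is in this group.

True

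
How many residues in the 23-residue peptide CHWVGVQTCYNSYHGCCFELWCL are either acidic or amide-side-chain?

3

Acidic: D, E. Amide-side-chain: N, Q.
Acidic residues here: E19 (1).
Amide-side-chain residues here: Q7, N11 (2).
The two groups share no amino acid, so total = 1 + 2 = 3.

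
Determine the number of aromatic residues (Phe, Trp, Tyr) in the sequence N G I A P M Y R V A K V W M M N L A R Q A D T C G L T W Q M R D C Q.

Matching residues: Y7, W13, W28.

3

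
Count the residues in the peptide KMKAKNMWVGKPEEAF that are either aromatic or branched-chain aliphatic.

3

Aromatic: F, W, Y. Branched-chain aliphatic: I, L, V.
Aromatic residues here: W8, F16 (2).
Branched-chain aliphatic residues here: V9 (1).
The two groups share no amino acid, so total = 2 + 1 = 3.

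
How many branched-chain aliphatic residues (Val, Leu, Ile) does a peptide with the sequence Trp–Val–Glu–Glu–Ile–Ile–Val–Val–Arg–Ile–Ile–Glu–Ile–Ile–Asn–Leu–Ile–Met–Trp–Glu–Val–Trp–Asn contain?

Matching residues: Val2, Ile5, Ile6, Val7, Val8, Ile10, Ile11, Ile13, Ile14, Leu16, Ile17, Val21.

12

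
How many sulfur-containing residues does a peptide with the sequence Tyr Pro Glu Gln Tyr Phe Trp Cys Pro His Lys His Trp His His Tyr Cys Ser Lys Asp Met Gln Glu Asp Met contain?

Cysteine (C, thiol) and methionine (M, thioether) are the two sulfur-containing amino acids.
Matching residues: Cys8, Cys17, Met21, Met25.

4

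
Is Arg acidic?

Aspartate (D) and glutamate (E) have carboxylic-acid side chains and are the acidic amino acids.
Arginine is not in this group.

No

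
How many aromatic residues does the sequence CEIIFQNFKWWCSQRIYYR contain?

6

F, W, and Y each carry an aromatic ring on the side chain.
Matching residues: F5, F8, W10, W11, Y17, Y18.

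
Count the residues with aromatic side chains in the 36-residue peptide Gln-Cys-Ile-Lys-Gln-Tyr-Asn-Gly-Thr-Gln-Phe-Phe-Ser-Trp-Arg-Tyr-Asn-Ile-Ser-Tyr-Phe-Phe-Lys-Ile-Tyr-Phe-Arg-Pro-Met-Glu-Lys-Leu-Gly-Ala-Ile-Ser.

The aromatic amino acids are Phe (F, benzyl), Trp (W, indole), and Tyr (Y, phenol).
Matching residues: Tyr6, Phe11, Phe12, Trp14, Tyr16, Tyr20, Phe21, Phe22, Tyr25, Phe26.

10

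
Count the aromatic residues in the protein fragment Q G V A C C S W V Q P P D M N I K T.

The aromatic amino acids are Phe (F, benzyl), Trp (W, indole), and Tyr (Y, phenol).
Matching residues: W8.

1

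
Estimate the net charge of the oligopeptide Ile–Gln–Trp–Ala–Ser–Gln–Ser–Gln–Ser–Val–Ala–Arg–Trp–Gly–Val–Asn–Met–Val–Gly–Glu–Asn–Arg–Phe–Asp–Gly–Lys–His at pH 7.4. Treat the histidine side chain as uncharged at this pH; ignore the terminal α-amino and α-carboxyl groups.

+1

Near pH 7.4, K and R contribute +1 each, D and E contribute −1 each, and every other side chain (His included, as stated) is uncharged.
Positive (K, R): Arg12, Arg22, Lys26 → +3.
Negative (D, E): Glu20, Asp24 → −2.
Net charge = (+3) + (−2) = +1.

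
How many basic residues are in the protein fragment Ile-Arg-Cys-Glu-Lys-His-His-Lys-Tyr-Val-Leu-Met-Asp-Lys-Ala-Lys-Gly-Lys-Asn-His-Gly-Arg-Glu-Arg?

11

Lysine (K), arginine (R), and histidine (H) have basic, nitrogen-containing side chains.
Matching residues: Arg2, Lys5, His6, His7, Lys8, Lys14, Lys16, Lys18, His20, Arg22, Arg24.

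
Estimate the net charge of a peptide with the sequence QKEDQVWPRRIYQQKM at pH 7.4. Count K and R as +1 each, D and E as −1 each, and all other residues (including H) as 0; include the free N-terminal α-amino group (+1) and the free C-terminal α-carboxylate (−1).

Positive (K, R): K2, R9, R10, K15 → +4.
Negative (D, E): E3, D4 → −2.
The N-terminus (+1) and C-terminus (−1) cancel.
Net charge = (+4) + (−2) = +2.

+2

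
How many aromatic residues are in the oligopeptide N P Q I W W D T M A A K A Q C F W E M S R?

4

F, W, and Y each carry an aromatic ring on the side chain.
Matching residues: W5, W6, F16, W17.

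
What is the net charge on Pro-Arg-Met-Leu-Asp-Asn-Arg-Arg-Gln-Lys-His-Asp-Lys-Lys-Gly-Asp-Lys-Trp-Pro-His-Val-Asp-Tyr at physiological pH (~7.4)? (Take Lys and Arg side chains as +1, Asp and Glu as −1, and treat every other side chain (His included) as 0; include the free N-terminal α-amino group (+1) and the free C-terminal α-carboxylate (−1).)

Positive (K, R): Arg2, Arg7, Arg8, Lys10, Lys13, Lys14, Lys17 → +7.
Negative (D, E): Asp5, Asp12, Asp16, Asp22 → −4.
The N-terminus (+1) and C-terminus (−1) cancel.
Net charge = (+7) + (−4) = +3.

+3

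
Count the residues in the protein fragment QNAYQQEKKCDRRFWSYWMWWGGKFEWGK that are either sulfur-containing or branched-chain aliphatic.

Sulfur-containing: C, M. Branched-chain aliphatic: I, L, V.
Sulfur-containing residues here: C10, M19 (2).
Branched-chain aliphatic residues here: none (0).
The two groups share no amino acid, so total = 2 + 0 = 2.

2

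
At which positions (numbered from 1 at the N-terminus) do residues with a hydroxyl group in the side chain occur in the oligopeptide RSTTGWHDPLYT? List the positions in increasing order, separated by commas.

S, T, and Y are the three residues with a side-chain hydroxyl.
Matching residues: S2, T3, T4, Y11, T12.

2, 3, 4, 11, 12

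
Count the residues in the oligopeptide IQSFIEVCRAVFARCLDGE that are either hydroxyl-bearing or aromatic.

Hydroxyl-bearing: S, T, Y. Aromatic: F, W, Y.
Hydroxyl-bearing residues here: S3 (1).
Aromatic residues here: F4, F12 (2).
(Y belongs to both groups, but none appear in this sequence.) Total = 1 + 2 = 3.

3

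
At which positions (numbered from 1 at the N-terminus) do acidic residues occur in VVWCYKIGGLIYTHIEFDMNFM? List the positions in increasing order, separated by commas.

Only D (aspartate) and E (glutamate) carry a side-chain carboxylic acid.
Matching residues: E16, D18.

16, 18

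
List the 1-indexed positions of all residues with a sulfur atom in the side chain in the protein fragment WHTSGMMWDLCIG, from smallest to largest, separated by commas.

Only Cys (C) and Met (M) have a sulfur atom in the side chain.
Matching residues: M6, M7, C11.

6, 7, 11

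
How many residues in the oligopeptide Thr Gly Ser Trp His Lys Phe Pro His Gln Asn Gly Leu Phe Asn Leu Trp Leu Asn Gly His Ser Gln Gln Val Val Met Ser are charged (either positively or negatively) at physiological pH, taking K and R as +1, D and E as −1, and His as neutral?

Charged side chains at pH ~7.4: K, R (positive); D, E (negative).
Matching residues: Lys6.

1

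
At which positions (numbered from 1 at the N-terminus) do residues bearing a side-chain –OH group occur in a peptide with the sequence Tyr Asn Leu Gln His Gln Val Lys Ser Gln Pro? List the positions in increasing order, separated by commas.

The –OH-bearing residues are Ser, Thr (aliphatic alcohols), and Tyr (phenol).
Matching residues: Tyr1, Ser9.

1, 9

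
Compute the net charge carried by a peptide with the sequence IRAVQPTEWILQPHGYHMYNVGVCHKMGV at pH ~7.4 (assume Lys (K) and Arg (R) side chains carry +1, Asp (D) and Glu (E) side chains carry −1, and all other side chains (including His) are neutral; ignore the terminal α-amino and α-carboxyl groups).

+1

Positive (K, R): R2, K26 → +2.
Negative (D, E): E8 → −1.
Net charge = (+2) + (−1) = +1.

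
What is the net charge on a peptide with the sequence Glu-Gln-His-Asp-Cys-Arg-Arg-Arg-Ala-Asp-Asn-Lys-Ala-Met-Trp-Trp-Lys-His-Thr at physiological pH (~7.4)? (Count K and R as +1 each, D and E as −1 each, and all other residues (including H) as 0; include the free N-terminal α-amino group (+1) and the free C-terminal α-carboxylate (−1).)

Positive (K, R): Arg6, Arg7, Arg8, Lys12, Lys17 → +5.
Negative (D, E): Glu1, Asp4, Asp10 → −3.
The N-terminus (+1) and C-terminus (−1) cancel.
Net charge = (+5) + (−3) = +2.

+2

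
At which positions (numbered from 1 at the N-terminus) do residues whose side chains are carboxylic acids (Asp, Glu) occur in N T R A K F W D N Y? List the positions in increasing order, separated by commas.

Matching residues: D8.

8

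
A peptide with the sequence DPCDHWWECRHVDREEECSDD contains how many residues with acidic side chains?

9

The acidic residues are Asp (D) and Glu (E), whose side chains end in a carboxylate group.
Matching residues: D1, D4, E8, D13, E15, E16, E17, D20, D21.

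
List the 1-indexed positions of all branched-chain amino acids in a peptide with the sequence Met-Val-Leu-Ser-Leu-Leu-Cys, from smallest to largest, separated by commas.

Valine (V), leucine (L), and isoleucine (I) are the branched-chain amino acids.
Matching residues: Val2, Leu3, Leu5, Leu6.

2, 3, 5, 6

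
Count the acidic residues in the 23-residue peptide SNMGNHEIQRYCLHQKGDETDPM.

Aspartate (D) and glutamate (E) have carboxylic-acid side chains and are the acidic amino acids.
Matching residues: E7, D18, E19, D21.

4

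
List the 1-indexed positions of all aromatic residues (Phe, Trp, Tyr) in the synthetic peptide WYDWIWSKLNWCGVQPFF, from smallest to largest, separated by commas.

1, 2, 4, 6, 11, 17, 18

Matching residues: W1, Y2, W4, W6, W11, F17, F18.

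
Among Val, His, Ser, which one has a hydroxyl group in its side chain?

Serine (S), threonine (T), and tyrosine (Y) each carry a hydroxyl group on the side chain.
Of the listed options, only Ser belongs to this group.

Ser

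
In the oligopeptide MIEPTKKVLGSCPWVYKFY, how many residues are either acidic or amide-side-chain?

Acidic: D, E. Amide-side-chain: N, Q.
Acidic residues here: E3 (1).
Amide-side-chain residues here: none (0).
The two groups share no amino acid, so total = 1 + 0 = 1.

1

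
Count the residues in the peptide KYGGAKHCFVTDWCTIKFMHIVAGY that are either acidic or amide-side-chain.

Acidic: D, E. Amide-side-chain: N, Q.
Acidic residues here: D12 (1).
Amide-side-chain residues here: none (0).
The two groups share no amino acid, so total = 1 + 0 = 1.

1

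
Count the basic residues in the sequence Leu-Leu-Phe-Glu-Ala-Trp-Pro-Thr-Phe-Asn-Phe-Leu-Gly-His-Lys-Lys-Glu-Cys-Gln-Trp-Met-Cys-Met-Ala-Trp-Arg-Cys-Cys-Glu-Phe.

Lysine (K), arginine (R), and histidine (H) have basic, nitrogen-containing side chains.
Matching residues: His14, Lys15, Lys16, Arg26.

4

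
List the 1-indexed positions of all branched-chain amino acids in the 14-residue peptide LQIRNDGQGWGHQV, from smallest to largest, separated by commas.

1, 3, 14

The BCAAs are Val, Leu, and Ile — aliphatic side chains with a branch point.
Matching residues: L1, I3, V14.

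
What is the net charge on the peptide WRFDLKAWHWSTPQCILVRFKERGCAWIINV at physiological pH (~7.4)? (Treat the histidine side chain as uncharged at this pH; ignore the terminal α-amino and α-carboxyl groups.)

Near pH 7.4, K and R contribute +1 each, D and E contribute −1 each, and every other side chain (His included, as stated) is uncharged.
Positive (K, R): R2, K6, R19, K21, R23 → +5.
Negative (D, E): D4, E22 → −2.
Net charge = (+5) + (−2) = +3.

+3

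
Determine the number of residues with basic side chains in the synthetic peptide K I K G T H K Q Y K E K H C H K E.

The basic amino acids are Lys (K), Arg (R), and His (H).
Matching residues: K1, K3, H6, K7, K10, K12, H13, H15, K16.

9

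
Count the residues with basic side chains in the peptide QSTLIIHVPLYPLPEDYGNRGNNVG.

2

The basic amino acids are Lys (K), Arg (R), and His (H).
Matching residues: H7, R20.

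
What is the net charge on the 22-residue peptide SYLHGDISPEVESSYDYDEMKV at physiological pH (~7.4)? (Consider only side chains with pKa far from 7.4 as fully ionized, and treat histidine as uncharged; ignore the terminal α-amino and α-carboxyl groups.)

At pH ~7.4 the Lys and Arg side chains are protonated (+1), the Asp and Glu side chains are deprotonated (−1), and with His taken as neutral all other side chains carry no charge.
Positive (K, R): K21 → +1.
Negative (D, E): D6, E10, E12, D16, D18, E19 → −6.
Net charge = (+1) + (−6) = −5.

-5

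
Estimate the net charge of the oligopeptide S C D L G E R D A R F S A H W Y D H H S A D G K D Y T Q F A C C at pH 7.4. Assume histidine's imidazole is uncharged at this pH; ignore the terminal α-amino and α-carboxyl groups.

-3

The side chains ionized at physiological pH are Lys/Arg (+1) and Asp/Glu (−1); with His treated as neutral, nothing else contributes.
Positive (K, R): R7, R10, K24 → +3.
Negative (D, E): D3, E6, D8, D17, D22, D25 → −6.
Net charge = (+3) + (−6) = −3.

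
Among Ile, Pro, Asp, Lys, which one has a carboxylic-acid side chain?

Asp

The acidic residues are Asp (D) and Glu (E), whose side chains end in a carboxylate group.
Of the listed options, only Asp belongs to this group.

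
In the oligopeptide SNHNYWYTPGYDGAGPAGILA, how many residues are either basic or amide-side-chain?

3

Basic: H, K, R. Amide-side-chain: N, Q.
Basic residues here: H3 (1).
Amide-side-chain residues here: N2, N4 (2).
The two groups share no amino acid, so total = 1 + 2 = 3.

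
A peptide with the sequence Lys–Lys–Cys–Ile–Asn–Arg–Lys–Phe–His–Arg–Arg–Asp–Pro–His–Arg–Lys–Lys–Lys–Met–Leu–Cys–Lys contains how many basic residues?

13

K, R, and H are the three residues with basic side chains (ε-amine, guanidinium, and imidazole respectively).
Matching residues: Lys1, Lys2, Arg6, Lys7, His9, Arg10, Arg11, His14, Arg15, Lys16, Lys17, Lys18, Lys22.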